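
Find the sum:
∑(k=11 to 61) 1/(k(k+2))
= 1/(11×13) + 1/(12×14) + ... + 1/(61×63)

Partial fractions: 1/(k(k+2)) = (1/2)[1/k - 1/(k+2)]
Telescoping leaves the first two and last two terms:
= (1/2)[1/11 + 1/12 - 1/62 - 1/63]
= 12223/171864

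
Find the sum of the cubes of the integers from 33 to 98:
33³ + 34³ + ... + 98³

Use ∑_{k=1}^{n} k³ = [n(n+1)/2]², then subtract the first 32 terms.
∑_{k=1}^{98} k³ = [98×99/2]² = 4851² = 23532201
∑_{k=1}^{32} k³ = [32×33/2]² = 528² = 278784
∑_{k=33}^{98} k³ = 23532201 - 278784 = 23253417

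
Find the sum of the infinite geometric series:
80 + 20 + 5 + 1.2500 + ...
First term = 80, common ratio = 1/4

For |r| < 1, S = a / (1 - r)
S = 80 / (1 - (1/4))
S = 80 / (3/4)
S = 320/3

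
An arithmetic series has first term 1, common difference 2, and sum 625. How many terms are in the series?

Using S = n/2 × [2a + (n-1)d]
625 = n/2 × [2(1) + (n-1)(2)]
625 = n/2 × [2 + 2n - 2]
1250 = n × [0 + 2n]
2n² + (0)n - 1250 = 0
Discriminant: Δ = (0)² - 4(2)(-1250) = 0 + 10000 = 10000
√Δ = 100
n = [-(0) + √Δ] / (2·2) = (0 + 100) / 4 = 100 / 4 = 25
(The negative root is discarded since n must be a positive integer.)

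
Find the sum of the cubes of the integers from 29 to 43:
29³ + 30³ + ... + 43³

Use ∑_{k=1}^{n} k³ = [n(n+1)/2]², then subtract the first 28 terms.
∑_{k=1}^{43} k³ = [43×44/2]² = 946² = 894916
∑_{k=1}^{28} k³ = [28×29/2]² = 406² = 164836
∑_{k=29}^{43} k³ = 894916 - 164836 = 730080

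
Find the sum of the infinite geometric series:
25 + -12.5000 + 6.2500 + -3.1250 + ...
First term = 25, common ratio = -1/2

For |r| < 1, S = a / (1 - r)
S = 25 / (1 - (-1/2))
S = 25 / (3/2)
S = 50/3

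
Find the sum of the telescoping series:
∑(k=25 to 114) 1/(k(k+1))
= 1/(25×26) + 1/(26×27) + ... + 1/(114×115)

Partial fractions: 1/(k(k+1)) = 1/k - 1/(k+1)
The series telescopes:
= (1/25 - 1/26) + (1/26 - 1/27) + ... + (1/114 - 1/115)
= 1/25 - 1/115
= 18/575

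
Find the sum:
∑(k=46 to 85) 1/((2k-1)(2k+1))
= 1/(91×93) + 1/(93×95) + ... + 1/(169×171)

Partial fractions: 1/((2k-1)(2k+1)) = (1/2)[1/(2k-1) - 1/(2k+1)]
The series telescopes:
= (1/2)[1/91 - 1/171]
= 40/15561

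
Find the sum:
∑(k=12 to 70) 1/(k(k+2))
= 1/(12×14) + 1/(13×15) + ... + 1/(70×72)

Partial fractions: 1/(k(k+2)) = (1/2)[1/k - 1/(k+2)]
Telescoping leaves the first two and last two terms:
= (1/2)[1/12 + 1/13 - 1/71 - 1/72]
= 8791/132912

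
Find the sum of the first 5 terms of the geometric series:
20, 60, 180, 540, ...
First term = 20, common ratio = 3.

Sₙ = a(1 - rⁿ) / (1 - r)
S_5 = 20(1 - 3^5) / (1 - 3)
S_5 = 20(1 - 243) / (-2)
S_5 = 2420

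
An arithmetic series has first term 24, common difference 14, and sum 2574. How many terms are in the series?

Using S = n/2 × [2a + (n-1)d]
2574 = n/2 × [2(24) + (n-1)(14)]
2574 = n/2 × [48 + 14n - 14]
5148 = n × [34 + 14n]
14n² + (34)n - 5148 = 0
Discriminant: Δ = (34)² - 4(14)(-5148) = 1156 + 288288 = 289444
√Δ = 538
n = [-(34) + √Δ] / (2·14) = (-34 + 538) / 28 = 504 / 28 = 18
(The negative root is discarded since n must be a positive integer.)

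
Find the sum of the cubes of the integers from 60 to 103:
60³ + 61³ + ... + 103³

Use ∑_{k=1}^{n} k³ = [n(n+1)/2]², then subtract the first 59 terms.
∑_{k=1}^{103} k³ = [103×104/2]² = 5356² = 28686736
∑_{k=1}^{59} k³ = [59×60/2]² = 1770² = 3132900
∑_{k=60}^{103} k³ = 28686736 - 3132900 = 25553836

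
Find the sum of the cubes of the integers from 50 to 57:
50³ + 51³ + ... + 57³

Use ∑_{k=1}^{n} k³ = [n(n+1)/2]², then subtract the first 49 terms.
∑_{k=1}^{57} k³ = [57×58/2]² = 1653² = 2732409
∑_{k=1}^{49} k³ = [49×50/2]² = 1225² = 1500625
∑_{k=50}^{57} k³ = 2732409 - 1500625 = 1231784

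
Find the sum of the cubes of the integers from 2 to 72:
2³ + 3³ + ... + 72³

Use ∑_{k=1}^{n} k³ = [n(n+1)/2]², then subtract the first 1 terms.
∑_{k=1}^{72} k³ = [72×73/2]² = 2628² = 6906384
∑_{k=1}^{1} k³ = [1×2/2]² = 1² = 1
∑_{k=2}^{72} k³ = 6906384 - 1 = 6906383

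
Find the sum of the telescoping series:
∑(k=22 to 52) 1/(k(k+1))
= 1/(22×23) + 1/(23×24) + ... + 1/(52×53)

Partial fractions: 1/(k(k+1)) = 1/k - 1/(k+1)
The series telescopes:
= (1/22 - 1/23) + (1/23 - 1/24) + ... + (1/52 - 1/53)
= 1/22 - 1/53
= 31/1166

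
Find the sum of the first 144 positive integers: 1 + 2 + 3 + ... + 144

Formula: ∑k = n(n+1)/2
= 144×145/2
= 20880/2
= 10440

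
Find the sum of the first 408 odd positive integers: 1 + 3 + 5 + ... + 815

Sum of first n odd numbers = n²
= 408²
= 166464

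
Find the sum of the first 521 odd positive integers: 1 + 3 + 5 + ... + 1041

Sum of first n odd numbers = n²
= 521²
= 271441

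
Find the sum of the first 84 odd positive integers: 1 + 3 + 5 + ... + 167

Sum of first n odd numbers = n²
= 84²
= 7056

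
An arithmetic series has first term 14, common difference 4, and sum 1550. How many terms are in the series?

Using S = n/2 × [2a + (n-1)d]
1550 = n/2 × [2(14) + (n-1)(4)]
1550 = n/2 × [28 + 4n - 4]
3100 = n × [24 + 4n]
4n² + (24)n - 3100 = 0
Discriminant: Δ = (24)² - 4(4)(-3100) = 576 + 49600 = 50176
√Δ = 224
n = [-(24) + √Δ] / (2·4) = (-24 + 224) / 8 = 200 / 8 = 25
(The negative root is discarded since n must be a positive integer.)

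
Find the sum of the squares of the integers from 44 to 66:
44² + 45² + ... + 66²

Use ∑_{k=1}^{n} k² = n(n+1)(2n+1)/6, then subtract the first 43 terms.
∑_{k=1}^{66} k² = 66×67×133/6 = 98021
∑_{k=1}^{43} k² = 43×44×87/6 = 27434
∑_{k=44}^{66} k² = 98021 - 27434 = 70587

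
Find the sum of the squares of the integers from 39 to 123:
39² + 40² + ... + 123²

Use ∑_{k=1}^{n} k² = n(n+1)(2n+1)/6, then subtract the first 38 terms.
∑_{k=1}^{123} k² = 123×124×247/6 = 627874
∑_{k=1}^{38} k² = 38×39×77/6 = 19019
∑_{k=39}^{123} k² = 627874 - 19019 = 608855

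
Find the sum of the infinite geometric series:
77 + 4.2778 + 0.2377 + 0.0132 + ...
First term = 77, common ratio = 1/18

For |r| < 1, S = a / (1 - r)
S = 77 / (1 - (1/18))
S = 77 / (17/18)
S = 1386/17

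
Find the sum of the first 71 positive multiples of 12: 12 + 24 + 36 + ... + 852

Factor out 12: = 12(1 + 2 + ... + 71) = 12 × n(n+1)/2
= 12 × 71×72/2
= 12 × 2556
= 30672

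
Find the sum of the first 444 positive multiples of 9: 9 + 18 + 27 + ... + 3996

Factor out 9: = 9(1 + 2 + ... + 444) = 9 × n(n+1)/2
= 9 × 444×445/2
= 9 × 98790
= 889110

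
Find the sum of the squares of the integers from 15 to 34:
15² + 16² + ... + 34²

Use ∑_{k=1}^{n} k² = n(n+1)(2n+1)/6, then subtract the first 14 terms.
∑_{k=1}^{34} k² = 34×35×69/6 = 13685
∑_{k=1}^{14} k² = 14×15×29/6 = 1015
∑_{k=15}^{34} k² = 13685 - 1015 = 12670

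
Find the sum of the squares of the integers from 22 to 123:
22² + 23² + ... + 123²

Use ∑_{k=1}^{n} k² = n(n+1)(2n+1)/6, then subtract the first 21 terms.
∑_{k=1}^{123} k² = 123×124×247/6 = 627874
∑_{k=1}^{21} k² = 21×22×43/6 = 3311
∑_{k=22}^{123} k² = 627874 - 3311 = 624563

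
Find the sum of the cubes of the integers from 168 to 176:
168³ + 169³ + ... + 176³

Use ∑_{k=1}^{n} k³ = [n(n+1)/2]², then subtract the first 167 terms.
∑_{k=1}^{176} k³ = [176×177/2]² = 15576² = 242611776
∑_{k=1}^{167} k³ = [167×168/2]² = 14028² = 196784784
∑_{k=168}^{176} k³ = 242611776 - 196784784 = 45826992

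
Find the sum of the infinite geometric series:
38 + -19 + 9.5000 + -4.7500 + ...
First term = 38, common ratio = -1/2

For |r| < 1, S = a / (1 - r)
S = 38 / (1 - (-1/2))
S = 38 / (3/2)
S = 76/3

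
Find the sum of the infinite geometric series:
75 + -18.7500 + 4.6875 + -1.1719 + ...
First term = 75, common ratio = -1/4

For |r| < 1, S = a / (1 - r)
S = 75 / (1 - (-1/4))
S = 75 / (5/4)
S = 60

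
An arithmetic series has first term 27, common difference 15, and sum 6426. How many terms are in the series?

Using S = n/2 × [2a + (n-1)d]
6426 = n/2 × [2(27) + (n-1)(15)]
6426 = n/2 × [54 + 15n - 15]
12852 = n × [39 + 15n]
15n² + (39)n - 12852 = 0
Discriminant: Δ = (39)² - 4(15)(-12852) = 1521 + 771120 = 772641
√Δ = 879
n = [-(39) + √Δ] / (2·15) = (-39 + 879) / 30 = 840 / 30 = 28
(The negative root is discarded since n must be a positive integer.)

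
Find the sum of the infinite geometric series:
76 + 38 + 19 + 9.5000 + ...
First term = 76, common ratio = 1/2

For |r| < 1, S = a / (1 - r)
S = 76 / (1 - (1/2))
S = 76 / (1/2)
S = 152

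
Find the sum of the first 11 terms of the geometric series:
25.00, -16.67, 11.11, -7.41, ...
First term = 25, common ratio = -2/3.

Sₙ = a(1 - rⁿ) / (1 - r)
S_11 = 25(1 - (-2/3)^11) / (1 - (-2/3))
S_11 = 25(1 - (-2048/177147)) / (5/3)
S_11 = 895975/59049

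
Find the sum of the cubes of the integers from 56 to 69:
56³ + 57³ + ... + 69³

Use ∑_{k=1}^{n} k³ = [n(n+1)/2]², then subtract the first 55 terms.
∑_{k=1}^{69} k³ = [69×70/2]² = 2415² = 5832225
∑_{k=1}^{55} k³ = [55×56/2]² = 1540² = 2371600
∑_{k=56}^{69} k³ = 5832225 - 2371600 = 3460625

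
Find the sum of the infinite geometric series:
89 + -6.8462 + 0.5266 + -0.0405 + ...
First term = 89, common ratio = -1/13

For |r| < 1, S = a / (1 - r)
S = 89 / (1 - (-1/13))
S = 89 / (14/13)
S = 1157/14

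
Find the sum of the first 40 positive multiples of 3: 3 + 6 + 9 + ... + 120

Factor out 3: = 3(1 + 2 + ... + 40) = 3 × n(n+1)/2
= 3 × 40×41/2
= 3 × 820
= 2460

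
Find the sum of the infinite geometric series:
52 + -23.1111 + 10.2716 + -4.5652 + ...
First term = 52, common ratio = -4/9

For |r| < 1, S = a / (1 - r)
S = 52 / (1 - (-4/9))
S = 52 / (13/9)
S = 36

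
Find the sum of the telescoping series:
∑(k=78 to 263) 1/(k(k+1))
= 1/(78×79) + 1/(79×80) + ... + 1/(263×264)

Partial fractions: 1/(k(k+1)) = 1/k - 1/(k+1)
The series telescopes:
= (1/78 - 1/79) + (1/79 - 1/80) + ... + (1/263 - 1/264)
= 1/78 - 1/264
= 31/3432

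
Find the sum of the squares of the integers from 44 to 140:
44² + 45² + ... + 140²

Use ∑_{k=1}^{n} k² = n(n+1)(2n+1)/6, then subtract the first 43 terms.
∑_{k=1}^{140} k² = 140×141×281/6 = 924490
∑_{k=1}^{43} k² = 43×44×87/6 = 27434
∑_{k=44}^{140} k² = 924490 - 27434 = 897056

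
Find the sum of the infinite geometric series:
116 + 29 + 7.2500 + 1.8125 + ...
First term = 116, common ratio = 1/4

For |r| < 1, S = a / (1 - r)
S = 116 / (1 - (1/4))
S = 116 / (3/4)
S = 464/3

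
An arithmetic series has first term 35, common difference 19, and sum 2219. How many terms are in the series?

Using S = n/2 × [2a + (n-1)d]
2219 = n/2 × [2(35) + (n-1)(19)]
2219 = n/2 × [70 + 19n - 19]
4438 = n × [51 + 19n]
19n² + (51)n - 4438 = 0
Discriminant: Δ = (51)² - 4(19)(-4438) = 2601 + 337288 = 339889
√Δ = 583
n = [-(51) + √Δ] / (2·19) = (-51 + 583) / 38 = 532 / 38 = 14
(The negative root is discarded since n must be a positive integer.)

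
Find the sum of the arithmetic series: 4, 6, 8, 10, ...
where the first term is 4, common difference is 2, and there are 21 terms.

Sₙ = n/2 × (first + last)
Last term = a + (n-1)d = 4 + (21-1)×2 = 44
S_21 = 21/2 × (4 + 44)
S_21 = 21/2 × 48 = 504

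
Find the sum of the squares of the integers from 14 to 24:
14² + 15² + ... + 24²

Use ∑_{k=1}^{n} k² = n(n+1)(2n+1)/6, then subtract the first 13 terms.
∑_{k=1}^{24} k² = 24×25×49/6 = 4900
∑_{k=1}^{13} k² = 13×14×27/6 = 819
∑_{k=14}^{24} k² = 4900 - 819 = 4081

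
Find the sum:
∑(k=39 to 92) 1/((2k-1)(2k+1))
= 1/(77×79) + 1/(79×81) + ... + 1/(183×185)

Partial fractions: 1/((2k-1)(2k+1)) = (1/2)[1/(2k-1) - 1/(2k+1)]
The series telescopes:
= (1/2)[1/77 - 1/185]
= 54/14245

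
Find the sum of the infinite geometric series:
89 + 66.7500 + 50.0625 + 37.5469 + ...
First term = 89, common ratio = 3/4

For |r| < 1, S = a / (1 - r)
S = 89 / (1 - (3/4))
S = 89 / (1/4)
S = 356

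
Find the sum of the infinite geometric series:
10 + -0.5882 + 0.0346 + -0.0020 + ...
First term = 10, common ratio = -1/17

For |r| < 1, S = a / (1 - r)
S = 10 / (1 - (-1/17))
S = 10 / (18/17)
S = 85/9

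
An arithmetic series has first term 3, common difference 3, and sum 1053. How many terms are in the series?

Using S = n/2 × [2a + (n-1)d]
1053 = n/2 × [2(3) + (n-1)(3)]
1053 = n/2 × [6 + 3n - 3]
2106 = n × [3 + 3n]
3n² + (3)n - 2106 = 0
Discriminant: Δ = (3)² - 4(3)(-2106) = 9 + 25272 = 25281
√Δ = 159
n = [-(3) + √Δ] / (2·3) = (-3 + 159) / 6 = 156 / 6 = 26
(The negative root is discarded since n must be a positive integer.)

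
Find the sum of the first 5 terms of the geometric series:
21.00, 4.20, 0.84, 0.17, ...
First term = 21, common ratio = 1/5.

Sₙ = a(1 - rⁿ) / (1 - r)
S_5 = 21(1 - (1/5)^5) / (1 - (1/5))
S_5 = 21(1 - (1/3125)) / (4/5)
S_5 = 16401/625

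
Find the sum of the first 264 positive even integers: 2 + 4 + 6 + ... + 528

Sum of first n even numbers = n(n+1)
= 264×265
= 69960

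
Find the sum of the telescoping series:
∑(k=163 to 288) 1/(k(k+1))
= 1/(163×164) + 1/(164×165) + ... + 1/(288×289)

Partial fractions: 1/(k(k+1)) = 1/k - 1/(k+1)
The series telescopes:
= (1/163 - 1/164) + (1/164 - 1/165) + ... + (1/288 - 1/289)
= 1/163 - 1/289
= 126/47107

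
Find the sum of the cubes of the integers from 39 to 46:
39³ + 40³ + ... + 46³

Use ∑_{k=1}^{n} k³ = [n(n+1)/2]², then subtract the first 38 terms.
∑_{k=1}^{46} k³ = [46×47/2]² = 1081² = 1168561
∑_{k=1}^{38} k³ = [38×39/2]² = 741² = 549081
∑_{k=39}^{46} k³ = 1168561 - 549081 = 619480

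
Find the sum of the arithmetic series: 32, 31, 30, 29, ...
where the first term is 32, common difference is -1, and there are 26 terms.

Sₙ = n/2 × (first + last)
Last term = a + (n-1)d = 32 + (26-1)×(-1) = 7
S_26 = 26/2 × (32 + 7)
S_26 = 26/2 × 39 = 507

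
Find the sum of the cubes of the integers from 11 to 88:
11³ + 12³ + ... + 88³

Use ∑_{k=1}^{n} k³ = [n(n+1)/2]², then subtract the first 10 terms.
∑_{k=1}^{88} k³ = [88×89/2]² = 3916² = 15335056
∑_{k=1}^{10} k³ = [10×11/2]² = 55² = 3025
∑_{k=11}^{88} k³ = 15335056 - 3025 = 15332031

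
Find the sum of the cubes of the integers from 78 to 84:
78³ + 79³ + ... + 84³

Use ∑_{k=1}^{n} k³ = [n(n+1)/2]², then subtract the first 77 terms.
∑_{k=1}^{84} k³ = [84×85/2]² = 3570² = 12744900
∑_{k=1}^{77} k³ = [77×78/2]² = 3003² = 9018009
∑_{k=78}^{84} k³ = 12744900 - 9018009 = 3726891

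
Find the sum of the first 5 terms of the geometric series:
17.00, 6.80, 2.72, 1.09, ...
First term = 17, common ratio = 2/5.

Sₙ = a(1 - rⁿ) / (1 - r)
S_5 = 17(1 - (2/5)^5) / (1 - (2/5))
S_5 = 17(1 - (32/3125)) / (3/5)
S_5 = 17527/625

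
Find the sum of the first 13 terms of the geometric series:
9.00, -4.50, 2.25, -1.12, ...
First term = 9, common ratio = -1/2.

Sₙ = a(1 - rⁿ) / (1 - r)
S_13 = 9(1 - (-1/2)^13) / (1 - (-1/2))
S_13 = 9(1 - (-1/8192)) / (3/2)
S_13 = 24579/4096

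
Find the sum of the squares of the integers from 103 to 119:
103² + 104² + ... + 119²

Use ∑_{k=1}^{n} k² = n(n+1)(2n+1)/6, then subtract the first 102 terms.
∑_{k=1}^{119} k² = 119×120×239/6 = 568820
∑_{k=1}^{102} k² = 102×103×205/6 = 358955
∑_{k=103}^{119} k² = 568820 - 358955 = 209865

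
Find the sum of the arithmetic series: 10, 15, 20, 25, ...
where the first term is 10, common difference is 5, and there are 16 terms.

Sₙ = n/2 × (first + last)
Last term = a + (n-1)d = 10 + (16-1)×5 = 85
S_16 = 16/2 × (10 + 85)
S_16 = 16/2 × 95 = 760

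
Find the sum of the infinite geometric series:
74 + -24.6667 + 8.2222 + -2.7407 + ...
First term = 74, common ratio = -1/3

For |r| < 1, S = a / (1 - r)
S = 74 / (1 - (-1/3))
S = 74 / (4/3)
S = 111/2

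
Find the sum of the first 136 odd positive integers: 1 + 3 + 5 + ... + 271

Sum of first n odd numbers = n²
= 136²
= 18496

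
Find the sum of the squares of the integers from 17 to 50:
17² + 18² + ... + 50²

Use ∑_{k=1}^{n} k² = n(n+1)(2n+1)/6, then subtract the first 16 terms.
∑_{k=1}^{50} k² = 50×51×101/6 = 42925
∑_{k=1}^{16} k² = 16×17×33/6 = 1496
∑_{k=17}^{50} k² = 42925 - 1496 = 41429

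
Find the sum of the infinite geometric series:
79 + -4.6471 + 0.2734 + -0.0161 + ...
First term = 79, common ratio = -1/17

For |r| < 1, S = a / (1 - r)
S = 79 / (1 - (-1/17))
S = 79 / (18/17)
S = 1343/18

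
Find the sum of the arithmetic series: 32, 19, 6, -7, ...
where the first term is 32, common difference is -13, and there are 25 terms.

Sₙ = n/2 × (first + last)
Last term = a + (n-1)d = 32 + (25-1)×(-13) = -280
S_25 = 25/2 × (32 + (-280))
S_25 = 25/2 × (-248) = -3100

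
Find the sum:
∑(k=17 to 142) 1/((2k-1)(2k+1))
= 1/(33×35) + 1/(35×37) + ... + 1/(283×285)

Partial fractions: 1/((2k-1)(2k+1)) = (1/2)[1/(2k-1) - 1/(2k+1)]
The series telescopes:
= (1/2)[1/33 - 1/285]
= 14/1045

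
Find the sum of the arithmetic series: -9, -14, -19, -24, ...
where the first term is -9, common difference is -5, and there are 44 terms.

Sₙ = n/2 × (first + last)
Last term = a + (n-1)d = -9 + (44-1)×(-5) = -224
S_44 = 44/2 × (-9 + (-224))
S_44 = 44/2 × (-233) = -5126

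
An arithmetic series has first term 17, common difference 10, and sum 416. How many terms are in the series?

Using S = n/2 × [2a + (n-1)d]
416 = n/2 × [2(17) + (n-1)(10)]
416 = n/2 × [34 + 10n - 10]
832 = n × [24 + 10n]
10n² + (24)n - 832 = 0
Discriminant: Δ = (24)² - 4(10)(-832) = 576 + 33280 = 33856
√Δ = 184
n = [-(24) + √Δ] / (2·10) = (-24 + 184) / 20 = 160 / 20 = 8
(The negative root is discarded since n must be a positive integer.)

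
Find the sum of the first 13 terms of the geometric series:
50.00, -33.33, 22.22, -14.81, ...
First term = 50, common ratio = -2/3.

Sₙ = a(1 - rⁿ) / (1 - r)
S_13 = 50(1 - (-2/3)^13) / (1 - (-2/3))
S_13 = 50(1 - (-8192/1594323)) / (5/3)
S_13 = 16025150/531441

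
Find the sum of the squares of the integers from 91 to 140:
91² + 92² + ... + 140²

Use ∑_{k=1}^{n} k² = n(n+1)(2n+1)/6, then subtract the first 90 terms.
∑_{k=1}^{140} k² = 140×141×281/6 = 924490
∑_{k=1}^{90} k² = 90×91×181/6 = 247065
∑_{k=91}^{140} k² = 924490 - 247065 = 677425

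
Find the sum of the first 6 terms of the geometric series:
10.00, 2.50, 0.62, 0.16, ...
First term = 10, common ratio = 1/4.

Sₙ = a(1 - rⁿ) / (1 - r)
S_6 = 10(1 - (1/4)^6) / (1 - (1/4))
S_6 = 10(1 - (1/4096)) / (3/4)
S_6 = 6825/512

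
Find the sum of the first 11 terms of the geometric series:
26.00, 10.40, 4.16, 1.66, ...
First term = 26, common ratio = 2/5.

Sₙ = a(1 - rⁿ) / (1 - r)
S_11 = 26(1 - (2/5)^11) / (1 - (2/5))
S_11 = 26(1 - (2048/48828125)) / (3/5)
S_11 = 423159334/9765625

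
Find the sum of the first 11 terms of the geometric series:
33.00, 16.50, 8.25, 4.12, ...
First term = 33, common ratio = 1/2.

Sₙ = a(1 - rⁿ) / (1 - r)
S_11 = 33(1 - (1/2)^11) / (1 - (1/2))
S_11 = 33(1 - (1/2048)) / (1/2)
S_11 = 67551/1024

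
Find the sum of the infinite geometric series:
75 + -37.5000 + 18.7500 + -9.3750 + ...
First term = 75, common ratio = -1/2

For |r| < 1, S = a / (1 - r)
S = 75 / (1 - (-1/2))
S = 75 / (3/2)
S = 50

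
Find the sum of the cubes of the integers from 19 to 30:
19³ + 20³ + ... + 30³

Use ∑_{k=1}^{n} k³ = [n(n+1)/2]², then subtract the first 18 terms.
∑_{k=1}^{30} k³ = [30×31/2]² = 465² = 216225
∑_{k=1}^{18} k³ = [18×19/2]² = 171² = 29241
∑_{k=19}^{30} k³ = 216225 - 29241 = 186984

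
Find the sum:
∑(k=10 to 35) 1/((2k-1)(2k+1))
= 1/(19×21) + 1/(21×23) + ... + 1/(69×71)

Partial fractions: 1/((2k-1)(2k+1)) = (1/2)[1/(2k-1) - 1/(2k+1)]
The series telescopes:
= (1/2)[1/19 - 1/71]
= 26/1349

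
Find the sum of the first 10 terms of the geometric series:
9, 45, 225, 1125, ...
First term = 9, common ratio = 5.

Sₙ = a(1 - rⁿ) / (1 - r)
S_10 = 9(1 - 5^10) / (1 - 5)
S_10 = 9(1 - 9765625) / (-4)
S_10 = 21972654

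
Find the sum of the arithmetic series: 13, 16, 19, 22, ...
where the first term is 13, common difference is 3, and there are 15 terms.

Sₙ = n/2 × (first + last)
Last term = a + (n-1)d = 13 + (15-1)×3 = 55
S_15 = 15/2 × (13 + 55)
S_15 = 15/2 × 68 = 510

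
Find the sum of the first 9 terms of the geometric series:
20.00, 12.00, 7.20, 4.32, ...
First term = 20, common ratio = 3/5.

Sₙ = a(1 - rⁿ) / (1 - r)
S_9 = 20(1 - (3/5)^9) / (1 - (3/5))
S_9 = 20(1 - (19683/1953125)) / (2/5)
S_9 = 3866884/78125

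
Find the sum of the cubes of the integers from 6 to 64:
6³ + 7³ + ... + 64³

Use ∑_{k=1}^{n} k³ = [n(n+1)/2]², then subtract the first 5 terms.
∑_{k=1}^{64} k³ = [64×65/2]² = 2080² = 4326400
∑_{k=1}^{5} k³ = [5×6/2]² = 15² = 225
∑_{k=6}^{64} k³ = 4326400 - 225 = 4326175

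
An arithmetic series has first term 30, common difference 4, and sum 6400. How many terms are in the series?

Using S = n/2 × [2a + (n-1)d]
6400 = n/2 × [2(30) + (n-1)(4)]
6400 = n/2 × [60 + 4n - 4]
12800 = n × [56 + 4n]
4n² + (56)n - 12800 = 0
Discriminant: Δ = (56)² - 4(4)(-12800) = 3136 + 204800 = 207936
√Δ = 456
n = [-(56) + √Δ] / (2·4) = (-56 + 456) / 8 = 400 / 8 = 50
(The negative root is discarded since n must be a positive integer.)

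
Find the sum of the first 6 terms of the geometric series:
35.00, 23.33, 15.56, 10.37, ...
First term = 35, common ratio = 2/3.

Sₙ = a(1 - rⁿ) / (1 - r)
S_6 = 35(1 - (2/3)^6) / (1 - (2/3))
S_6 = 35(1 - (64/729)) / (1/3)
S_6 = 23275/243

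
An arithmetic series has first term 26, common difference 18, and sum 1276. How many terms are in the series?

Using S = n/2 × [2a + (n-1)d]
1276 = n/2 × [2(26) + (n-1)(18)]
1276 = n/2 × [52 + 18n - 18]
2552 = n × [34 + 18n]
18n² + (34)n - 2552 = 0
Discriminant: Δ = (34)² - 4(18)(-2552) = 1156 + 183744 = 184900
√Δ = 430
n = [-(34) + √Δ] / (2·18) = (-34 + 430) / 36 = 396 / 36 = 11
(The negative root is discarded since n must be a positive integer.)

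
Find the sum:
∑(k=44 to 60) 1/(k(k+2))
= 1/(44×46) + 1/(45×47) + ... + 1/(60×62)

Partial fractions: 1/(k(k+2)) = (1/2)[1/k - 1/(k+2)]
Telescoping leaves the first two and last two terms:
= (1/2)[1/44 + 1/45 - 1/61 - 1/62]
= 46529/7488360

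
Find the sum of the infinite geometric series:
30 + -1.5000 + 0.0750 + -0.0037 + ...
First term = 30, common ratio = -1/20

For |r| < 1, S = a / (1 - r)
S = 30 / (1 - (-1/20))
S = 30 / (21/20)
S = 200/7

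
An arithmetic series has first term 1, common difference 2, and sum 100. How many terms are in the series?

Using S = n/2 × [2a + (n-1)d]
100 = n/2 × [2(1) + (n-1)(2)]
100 = n/2 × [2 + 2n - 2]
200 = n × [0 + 2n]
2n² + (0)n - 200 = 0
Discriminant: Δ = (0)² - 4(2)(-200) = 0 + 1600 = 1600
√Δ = 40
n = [-(0) + √Δ] / (2·2) = (0 + 40) / 4 = 40 / 4 = 10
(The negative root is discarded since n must be a positive integer.)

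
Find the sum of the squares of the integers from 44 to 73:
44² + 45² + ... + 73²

Use ∑_{k=1}^{n} k² = n(n+1)(2n+1)/6, then subtract the first 43 terms.
∑_{k=1}^{73} k² = 73×74×147/6 = 132349
∑_{k=1}^{43} k² = 43×44×87/6 = 27434
∑_{k=44}^{73} k² = 132349 - 27434 = 104915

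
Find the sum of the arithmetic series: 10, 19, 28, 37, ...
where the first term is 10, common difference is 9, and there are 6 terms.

Sₙ = n/2 × (first + last)
Last term = a + (n-1)d = 10 + (6-1)×9 = 55
S_6 = 6/2 × (10 + 55)
S_6 = 6/2 × 65 = 195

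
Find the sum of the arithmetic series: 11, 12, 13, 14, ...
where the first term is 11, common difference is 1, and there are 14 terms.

Sₙ = n/2 × (first + last)
Last term = a + (n-1)d = 11 + (14-1)×1 = 24
S_14 = 14/2 × (11 + 24)
S_14 = 14/2 × 35 = 245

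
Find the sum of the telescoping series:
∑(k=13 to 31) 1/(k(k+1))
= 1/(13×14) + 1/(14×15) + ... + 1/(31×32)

Partial fractions: 1/(k(k+1)) = 1/k - 1/(k+1)
The series telescopes:
= (1/13 - 1/14) + (1/14 - 1/15) + ... + (1/31 - 1/32)
= 1/13 - 1/32
= 19/416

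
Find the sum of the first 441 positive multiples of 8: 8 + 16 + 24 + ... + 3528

Factor out 8: = 8(1 + 2 + ... + 441) = 8 × n(n+1)/2
= 8 × 441×442/2
= 8 × 97461
= 779688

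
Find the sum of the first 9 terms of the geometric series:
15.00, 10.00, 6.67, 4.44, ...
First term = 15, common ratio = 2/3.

Sₙ = a(1 - rⁿ) / (1 - r)
S_9 = 15(1 - (2/3)^9) / (1 - (2/3))
S_9 = 15(1 - (512/19683)) / (1/3)
S_9 = 95855/2187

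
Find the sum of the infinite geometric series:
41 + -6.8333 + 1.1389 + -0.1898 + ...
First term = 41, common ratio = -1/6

For |r| < 1, S = a / (1 - r)
S = 41 / (1 - (-1/6))
S = 41 / (7/6)
S = 246/7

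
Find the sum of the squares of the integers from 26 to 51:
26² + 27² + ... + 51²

Use ∑_{k=1}^{n} k² = n(n+1)(2n+1)/6, then subtract the first 25 terms.
∑_{k=1}^{51} k² = 51×52×103/6 = 45526
∑_{k=1}^{25} k² = 25×26×51/6 = 5525
∑_{k=26}^{51} k² = 45526 - 5525 = 40001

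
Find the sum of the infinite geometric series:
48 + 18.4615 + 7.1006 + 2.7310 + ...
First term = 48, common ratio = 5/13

For |r| < 1, S = a / (1 - r)
S = 48 / (1 - (5/13))
S = 48 / (8/13)
S = 78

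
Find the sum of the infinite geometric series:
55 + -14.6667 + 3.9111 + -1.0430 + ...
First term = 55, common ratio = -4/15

For |r| < 1, S = a / (1 - r)
S = 55 / (1 - (-4/15))
S = 55 / (19/15)
S = 825/19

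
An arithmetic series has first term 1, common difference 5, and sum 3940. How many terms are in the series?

Using S = n/2 × [2a + (n-1)d]
3940 = n/2 × [2(1) + (n-1)(5)]
3940 = n/2 × [2 + 5n - 5]
7880 = n × [-3 + 5n]
5n² + (-3)n - 7880 = 0
Discriminant: Δ = (-3)² - 4(5)(-7880) = 9 + 157600 = 157609
√Δ = 397
n = [-(-3) + √Δ] / (2·5) = (3 + 397) / 10 = 400 / 10 = 40
(The negative root is discarded since n must be a positive integer.)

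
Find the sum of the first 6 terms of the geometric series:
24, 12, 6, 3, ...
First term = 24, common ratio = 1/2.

Sₙ = a(1 - rⁿ) / (1 - r)
S_6 = 24(1 - (1/2)^6) / (1 - (1/2))
S_6 = 24(1 - (1/64)) / (1/2)
S_6 = 189/4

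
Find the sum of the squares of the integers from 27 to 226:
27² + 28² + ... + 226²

Use ∑_{k=1}^{n} k² = n(n+1)(2n+1)/6, then subtract the first 26 terms.
∑_{k=1}^{226} k² = 226×227×453/6 = 3873301
∑_{k=1}^{26} k² = 26×27×53/6 = 6201
∑_{k=27}^{226} k² = 3873301 - 6201 = 3867100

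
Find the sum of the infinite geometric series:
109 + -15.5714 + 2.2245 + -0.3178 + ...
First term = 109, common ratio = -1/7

For |r| < 1, S = a / (1 - r)
S = 109 / (1 - (-1/7))
S = 109 / (8/7)
S = 763/8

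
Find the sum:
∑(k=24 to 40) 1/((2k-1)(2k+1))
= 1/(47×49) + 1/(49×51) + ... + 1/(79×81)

Partial fractions: 1/((2k-1)(2k+1)) = (1/2)[1/(2k-1) - 1/(2k+1)]
The series telescopes:
= (1/2)[1/47 - 1/81]
= 17/3807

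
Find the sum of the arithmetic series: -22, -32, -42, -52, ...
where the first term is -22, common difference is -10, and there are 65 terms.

Sₙ = n/2 × (first + last)
Last term = a + (n-1)d = -22 + (65-1)×(-10) = -662
S_65 = 65/2 × (-22 + (-662))
S_65 = 65/2 × (-684) = -22230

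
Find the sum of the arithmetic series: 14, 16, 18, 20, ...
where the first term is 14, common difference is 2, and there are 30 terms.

Sₙ = n/2 × (first + last)
Last term = a + (n-1)d = 14 + (30-1)×2 = 72
S_30 = 30/2 × (14 + 72)
S_30 = 30/2 × 86 = 1290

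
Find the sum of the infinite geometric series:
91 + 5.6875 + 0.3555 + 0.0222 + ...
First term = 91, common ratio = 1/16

For |r| < 1, S = a / (1 - r)
S = 91 / (1 - (1/16))
S = 91 / (15/16)
S = 1456/15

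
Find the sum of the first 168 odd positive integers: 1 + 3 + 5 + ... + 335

Sum of first n odd numbers = n²
= 168²
= 28224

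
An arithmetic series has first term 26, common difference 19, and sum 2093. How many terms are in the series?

Using S = n/2 × [2a + (n-1)d]
2093 = n/2 × [2(26) + (n-1)(19)]
2093 = n/2 × [52 + 19n - 19]
4186 = n × [33 + 19n]
19n² + (33)n - 4186 = 0
Discriminant: Δ = (33)² - 4(19)(-4186) = 1089 + 318136 = 319225
√Δ = 565
n = [-(33) + √Δ] / (2·19) = (-33 + 565) / 38 = 532 / 38 = 14
(The negative root is discarded since n must be a positive integer.)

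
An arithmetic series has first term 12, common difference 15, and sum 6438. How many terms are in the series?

Using S = n/2 × [2a + (n-1)d]
6438 = n/2 × [2(12) + (n-1)(15)]
6438 = n/2 × [24 + 15n - 15]
12876 = n × [9 + 15n]
15n² + (9)n - 12876 = 0
Discriminant: Δ = (9)² - 4(15)(-12876) = 81 + 772560 = 772641
√Δ = 879
n = [-(9) + √Δ] / (2·15) = (-9 + 879) / 30 = 870 / 30 = 29
(The negative root is discarded since n must be a positive integer.)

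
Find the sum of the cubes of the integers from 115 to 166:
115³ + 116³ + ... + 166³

Use ∑_{k=1}^{n} k³ = [n(n+1)/2]², then subtract the first 114 terms.
∑_{k=1}^{166} k³ = [166×167/2]² = 13861² = 192127321
∑_{k=1}^{114} k³ = [114×115/2]² = 6555² = 42968025
∑_{k=115}^{166} k³ = 192127321 - 42968025 = 149159296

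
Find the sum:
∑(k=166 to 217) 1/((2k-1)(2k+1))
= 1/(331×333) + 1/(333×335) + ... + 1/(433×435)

Partial fractions: 1/((2k-1)(2k+1)) = (1/2)[1/(2k-1) - 1/(2k+1)]
The series telescopes:
= (1/2)[1/331 - 1/435]
= 52/143985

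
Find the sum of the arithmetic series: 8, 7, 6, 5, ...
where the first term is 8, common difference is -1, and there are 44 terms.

Sₙ = n/2 × (first + last)
Last term = a + (n-1)d = 8 + (44-1)×(-1) = -35
S_44 = 44/2 × (8 + (-35))
S_44 = 44/2 × (-27) = -594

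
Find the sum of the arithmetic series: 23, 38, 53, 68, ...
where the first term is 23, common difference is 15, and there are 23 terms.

Sₙ = n/2 × (first + last)
Last term = a + (n-1)d = 23 + (23-1)×15 = 353
S_23 = 23/2 × (23 + 353)
S_23 = 23/2 × 376 = 4324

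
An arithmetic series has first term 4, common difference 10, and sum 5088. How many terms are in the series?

Using S = n/2 × [2a + (n-1)d]
5088 = n/2 × [2(4) + (n-1)(10)]
5088 = n/2 × [8 + 10n - 10]
10176 = n × [-2 + 10n]
10n² + (-2)n - 10176 = 0
Discriminant: Δ = (-2)² - 4(10)(-10176) = 4 + 407040 = 407044
√Δ = 638
n = [-(-2) + √Δ] / (2·10) = (2 + 638) / 20 = 640 / 20 = 32
(The negative root is discarded since n must be a positive integer.)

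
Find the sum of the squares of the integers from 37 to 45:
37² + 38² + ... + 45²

Use ∑_{k=1}^{n} k² = n(n+1)(2n+1)/6, then subtract the first 36 terms.
∑_{k=1}^{45} k² = 45×46×91/6 = 31395
∑_{k=1}^{36} k² = 36×37×73/6 = 16206
∑_{k=37}^{45} k² = 31395 - 16206 = 15189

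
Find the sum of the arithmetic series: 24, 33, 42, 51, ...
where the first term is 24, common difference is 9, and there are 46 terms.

Sₙ = n/2 × (first + last)
Last term = a + (n-1)d = 24 + (46-1)×9 = 429
S_46 = 46/2 × (24 + 429)
S_46 = 46/2 × 453 = 10419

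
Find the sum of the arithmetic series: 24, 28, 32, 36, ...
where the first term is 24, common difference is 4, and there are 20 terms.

Sₙ = n/2 × (first + last)
Last term = a + (n-1)d = 24 + (20-1)×4 = 100
S_20 = 20/2 × (24 + 100)
S_20 = 20/2 × 124 = 1240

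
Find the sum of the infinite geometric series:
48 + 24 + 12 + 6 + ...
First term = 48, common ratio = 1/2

For |r| < 1, S = a / (1 - r)
S = 48 / (1 - (1/2))
S = 48 / (1/2)
S = 96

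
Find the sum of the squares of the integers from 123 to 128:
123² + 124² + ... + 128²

Use ∑_{k=1}^{n} k² = n(n+1)(2n+1)/6, then subtract the first 122 terms.
∑_{k=1}^{128} k² = 128×129×257/6 = 707264
∑_{k=1}^{122} k² = 122×123×245/6 = 612745
∑_{k=123}^{128} k² = 707264 - 612745 = 94519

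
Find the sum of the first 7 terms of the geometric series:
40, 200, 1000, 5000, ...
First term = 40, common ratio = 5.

Sₙ = a(1 - rⁿ) / (1 - r)
S_7 = 40(1 - 5^7) / (1 - 5)
S_7 = 40(1 - 78125) / (-4)
S_7 = 781240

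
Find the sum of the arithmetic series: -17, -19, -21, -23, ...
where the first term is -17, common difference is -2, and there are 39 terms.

Sₙ = n/2 × (first + last)
Last term = a + (n-1)d = -17 + (39-1)×(-2) = -93
S_39 = 39/2 × (-17 + (-93))
S_39 = 39/2 × (-110) = -2145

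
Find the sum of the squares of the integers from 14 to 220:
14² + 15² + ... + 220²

Use ∑_{k=1}^{n} k² = n(n+1)(2n+1)/6, then subtract the first 13 terms.
∑_{k=1}^{220} k² = 220×221×441/6 = 3573570
∑_{k=1}^{13} k² = 13×14×27/6 = 819
∑_{k=14}^{220} k² = 3573570 - 819 = 3572751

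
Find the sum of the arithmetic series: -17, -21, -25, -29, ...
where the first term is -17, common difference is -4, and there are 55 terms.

Sₙ = n/2 × (first + last)
Last term = a + (n-1)d = -17 + (55-1)×(-4) = -233
S_55 = 55/2 × (-17 + (-233))
S_55 = 55/2 × (-250) = -6875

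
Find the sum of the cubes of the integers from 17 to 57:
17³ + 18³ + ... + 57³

Use ∑_{k=1}^{n} k³ = [n(n+1)/2]², then subtract the first 16 terms.
∑_{k=1}^{57} k³ = [57×58/2]² = 1653² = 2732409
∑_{k=1}^{16} k³ = [16×17/2]² = 136² = 18496
∑_{k=17}^{57} k³ = 2732409 - 18496 = 2713913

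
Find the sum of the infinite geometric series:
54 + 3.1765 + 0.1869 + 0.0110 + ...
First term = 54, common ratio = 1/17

For |r| < 1, S = a / (1 - r)
S = 54 / (1 - (1/17))
S = 54 / (16/17)
S = 459/8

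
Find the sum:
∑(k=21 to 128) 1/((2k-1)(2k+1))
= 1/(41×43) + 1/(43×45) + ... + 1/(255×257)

Partial fractions: 1/((2k-1)(2k+1)) = (1/2)[1/(2k-1) - 1/(2k+1)]
The series telescopes:
= (1/2)[1/41 - 1/257]
= 108/10537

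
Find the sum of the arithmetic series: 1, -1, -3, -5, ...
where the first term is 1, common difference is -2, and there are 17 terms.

Sₙ = n/2 × (first + last)
Last term = a + (n-1)d = 1 + (17-1)×(-2) = -31
S_17 = 17/2 × (1 + (-31))
S_17 = 17/2 × (-30) = -255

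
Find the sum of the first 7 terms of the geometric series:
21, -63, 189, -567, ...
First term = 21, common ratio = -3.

Sₙ = a(1 - rⁿ) / (1 - r)
S_7 = 21(1 - (-3)^7) / (1 - (-3))
S_7 = 21(1 - (-2187)) / (4)
S_7 = 11487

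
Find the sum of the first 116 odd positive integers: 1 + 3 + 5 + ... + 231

Sum of first n odd numbers = n²
= 116²
= 13456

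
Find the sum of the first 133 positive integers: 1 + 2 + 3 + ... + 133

Formula: ∑k = n(n+1)/2
= 133×134/2
= 17822/2
= 8911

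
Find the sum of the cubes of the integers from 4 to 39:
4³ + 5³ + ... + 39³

Use ∑_{k=1}^{n} k³ = [n(n+1)/2]², then subtract the first 3 terms.
∑_{k=1}^{39} k³ = [39×40/2]² = 780² = 608400
∑_{k=1}^{3} k³ = [3×4/2]² = 6² = 36
∑_{k=4}^{39} k³ = 608400 - 36 = 608364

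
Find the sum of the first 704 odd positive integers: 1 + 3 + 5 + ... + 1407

Sum of first n odd numbers = n²
= 704²
= 495616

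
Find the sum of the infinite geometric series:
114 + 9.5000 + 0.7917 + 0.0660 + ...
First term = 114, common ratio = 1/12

For |r| < 1, S = a / (1 - r)
S = 114 / (1 - (1/12))
S = 114 / (11/12)
S = 1368/11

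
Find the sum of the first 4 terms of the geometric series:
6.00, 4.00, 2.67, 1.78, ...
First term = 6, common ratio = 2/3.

Sₙ = a(1 - rⁿ) / (1 - r)
S_4 = 6(1 - (2/3)^4) / (1 - (2/3))
S_4 = 6(1 - (16/81)) / (1/3)
S_4 = 130/9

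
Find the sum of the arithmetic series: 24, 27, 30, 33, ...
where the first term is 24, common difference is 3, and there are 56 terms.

Sₙ = n/2 × (first + last)
Last term = a + (n-1)d = 24 + (56-1)×3 = 189
S_56 = 56/2 × (24 + 189)
S_56 = 56/2 × 213 = 5964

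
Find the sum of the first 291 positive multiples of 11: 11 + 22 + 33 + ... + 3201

Factor out 11: = 11(1 + 2 + ... + 291) = 11 × n(n+1)/2
= 11 × 291×292/2
= 11 × 42486
= 467346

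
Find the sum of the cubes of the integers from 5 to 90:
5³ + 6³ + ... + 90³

Use ∑_{k=1}^{n} k³ = [n(n+1)/2]², then subtract the first 4 terms.
∑_{k=1}^{90} k³ = [90×91/2]² = 4095² = 16769025
∑_{k=1}^{4} k³ = [4×5/2]² = 10² = 100
∑_{k=5}^{90} k³ = 16769025 - 100 = 16768925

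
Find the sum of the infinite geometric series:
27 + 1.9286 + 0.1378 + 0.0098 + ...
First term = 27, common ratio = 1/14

For |r| < 1, S = a / (1 - r)
S = 27 / (1 - (1/14))
S = 27 / (13/14)
S = 378/13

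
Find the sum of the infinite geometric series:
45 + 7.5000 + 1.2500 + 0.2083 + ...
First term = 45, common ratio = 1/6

For |r| < 1, S = a / (1 - r)
S = 45 / (1 - (1/6))
S = 45 / (5/6)
S = 54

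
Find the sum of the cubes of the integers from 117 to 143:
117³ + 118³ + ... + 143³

Use ∑_{k=1}^{n} k³ = [n(n+1)/2]², then subtract the first 116 terms.
∑_{k=1}^{143} k³ = [143×144/2]² = 10296² = 106007616
∑_{k=1}^{116} k³ = [116×117/2]² = 6786² = 46049796
∑_{k=117}^{143} k³ = 106007616 - 46049796 = 59957820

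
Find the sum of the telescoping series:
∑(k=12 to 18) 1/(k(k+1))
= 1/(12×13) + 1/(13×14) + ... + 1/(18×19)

Partial fractions: 1/(k(k+1)) = 1/k - 1/(k+1)
The series telescopes:
= (1/12 - 1/13) + (1/13 - 1/14) + ... + (1/18 - 1/19)
= 1/12 - 1/19
= 7/228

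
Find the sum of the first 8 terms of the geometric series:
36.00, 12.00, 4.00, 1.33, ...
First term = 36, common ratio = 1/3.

Sₙ = a(1 - rⁿ) / (1 - r)
S_8 = 36(1 - (1/3)^8) / (1 - (1/3))
S_8 = 36(1 - (1/6561)) / (2/3)
S_8 = 13120/243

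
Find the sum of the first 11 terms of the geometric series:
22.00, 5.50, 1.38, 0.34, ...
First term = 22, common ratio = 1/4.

Sₙ = a(1 - rⁿ) / (1 - r)
S_11 = 22(1 - (1/4)^11) / (1 - (1/4))
S_11 = 22(1 - (1/4194304)) / (3/4)
S_11 = 15379111/524288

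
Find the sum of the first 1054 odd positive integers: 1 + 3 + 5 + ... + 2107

Sum of first n odd numbers = n²
= 1054²
= 1110916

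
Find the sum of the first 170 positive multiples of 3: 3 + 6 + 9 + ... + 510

Factor out 3: = 3(1 + 2 + ... + 170) = 3 × n(n+1)/2
= 3 × 170×171/2
= 3 × 14535
= 43605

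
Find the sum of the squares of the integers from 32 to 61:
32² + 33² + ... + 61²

Use ∑_{k=1}^{n} k² = n(n+1)(2n+1)/6, then subtract the first 31 terms.
∑_{k=1}^{61} k² = 61×62×123/6 = 77531
∑_{k=1}^{31} k² = 31×32×63/6 = 10416
∑_{k=32}^{61} k² = 77531 - 10416 = 67115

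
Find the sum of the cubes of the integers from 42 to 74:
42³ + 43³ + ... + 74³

Use ∑_{k=1}^{n} k³ = [n(n+1)/2]², then subtract the first 41 terms.
∑_{k=1}^{74} k³ = [74×75/2]² = 2775² = 7700625
∑_{k=1}^{41} k³ = [41×42/2]² = 861² = 741321
∑_{k=42}^{74} k³ = 7700625 - 741321 = 6959304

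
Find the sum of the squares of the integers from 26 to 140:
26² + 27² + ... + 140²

Use ∑_{k=1}^{n} k² = n(n+1)(2n+1)/6, then subtract the first 25 terms.
∑_{k=1}^{140} k² = 140×141×281/6 = 924490
∑_{k=1}^{25} k² = 25×26×51/6 = 5525
∑_{k=26}^{140} k² = 924490 - 5525 = 918965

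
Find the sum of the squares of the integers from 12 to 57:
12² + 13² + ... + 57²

Use ∑_{k=1}^{n} k² = n(n+1)(2n+1)/6, then subtract the first 11 terms.
∑_{k=1}^{57} k² = 57×58×115/6 = 63365
∑_{k=1}^{11} k² = 11×12×23/6 = 506
∑_{k=12}^{57} k² = 63365 - 506 = 62859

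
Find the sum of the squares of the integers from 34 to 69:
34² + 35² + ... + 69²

Use ∑_{k=1}^{n} k² = n(n+1)(2n+1)/6, then subtract the first 33 terms.
∑_{k=1}^{69} k² = 69×70×139/6 = 111895
∑_{k=1}^{33} k² = 33×34×67/6 = 12529
∑_{k=34}^{69} k² = 111895 - 12529 = 99366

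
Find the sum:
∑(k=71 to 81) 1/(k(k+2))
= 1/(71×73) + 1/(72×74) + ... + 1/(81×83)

Partial fractions: 1/(k(k+2)) = (1/2)[1/k - 1/(k+2)]
Telescoping leaves the first two and last two terms:
= (1/2)[1/71 + 1/72 - 1/82 - 1/83]
= 64889/34792272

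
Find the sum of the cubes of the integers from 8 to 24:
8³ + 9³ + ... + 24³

Use ∑_{k=1}^{n} k³ = [n(n+1)/2]², then subtract the first 7 terms.
∑_{k=1}^{24} k³ = [24×25/2]² = 300² = 90000
∑_{k=1}^{7} k³ = [7×8/2]² = 28² = 784
∑_{k=8}^{24} k³ = 90000 - 784 = 89216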